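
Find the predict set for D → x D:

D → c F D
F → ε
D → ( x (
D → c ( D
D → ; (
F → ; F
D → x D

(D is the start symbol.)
PREDICT(D → x D) = (FIRST(RHS) \ {ε}) ∪ (FOLLOW(D) if ε ∈ FIRST(RHS), i.e. RHS ⇒* ε)
FIRST(x D) = { 'x' }
ε ∉ FIRST(x D), so FOLLOW(D) is not added.
PREDICT(D → x D) = { 'x' }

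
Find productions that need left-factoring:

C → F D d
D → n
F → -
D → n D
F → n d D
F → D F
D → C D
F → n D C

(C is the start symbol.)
Yes, D has productions with common prefix 'n'; F has productions with common prefix 'n'

Left-factoring is needed when two productions for the same non-terminal
share a common prefix on the right-hand side.

Productions for D:
  D → n
  D → n D
  D → C D
Productions for F:
  F → -
  F → n d D
  F → D F
  F → n D C

Found common prefix 'n' in productions for D
Found common prefix 'n' in productions for F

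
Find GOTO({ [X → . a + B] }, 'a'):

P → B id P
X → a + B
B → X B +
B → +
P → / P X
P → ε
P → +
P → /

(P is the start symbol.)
{ [X → a . + B] }

GOTO(I, 'a') = CLOSURE({ [A → αX.β] : [A → α.Xβ] ∈ I, X = 'a' })

Items with dot before 'a', with the dot advanced:
  [X → . a + B] → [X → a . + B]
Closure adds nothing (no advanced item has the dot before a non-terminal).

GOTO = { [X → a . + B] }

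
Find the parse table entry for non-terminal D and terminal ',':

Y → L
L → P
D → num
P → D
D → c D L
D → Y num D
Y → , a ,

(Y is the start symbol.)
D → Y num D

To find M[D, ','], we find productions for D where ',' is in the predict set (PREDICT(N → α) = (FIRST(α) \ {ε}) ∪ (FOLLOW(N) if α ⇒* ε)).

Relevant sets:
  FIRST(Y) = { ',', 'c', 'num' }

D → num: PREDICT = { 'num' }
D → c D L: PREDICT = { 'c' }
D → Y num D: PREDICT = { ',', 'c', 'num' }
  ',' is in predict set, so this production goes in M[D, ',']

M[D, ','] = D → Y num D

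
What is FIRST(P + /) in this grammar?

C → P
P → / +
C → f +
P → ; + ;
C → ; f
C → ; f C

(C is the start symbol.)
{ '/', ';' }

FIRST sets of the non-terminals involved (from the grammar, by fixed-point iteration):
  FIRST(P) = { '/', ';' }

To compute FIRST(P + /), process the symbols left to right:
Symbol P is a non-terminal. Add FIRST(P) \ {ε} = { '/', ';' }
P is not nullable (ε ∉ FIRST(P)), so stop here.
FIRST(P + /) = { '/', ';' }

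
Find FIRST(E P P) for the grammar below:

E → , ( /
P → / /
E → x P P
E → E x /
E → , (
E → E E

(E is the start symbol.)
FIRST sets of the non-terminals involved (from the grammar, by fixed-point iteration):
  FIRST(E) = { ',', 'x' }

To compute FIRST(E P P), process the symbols left to right:
Symbol E is a non-terminal. Add FIRST(E) \ {ε} = { ',', 'x' }
E is not nullable (ε ∉ FIRST(E)), so stop here.
FIRST(E P P) = { ',', 'x' }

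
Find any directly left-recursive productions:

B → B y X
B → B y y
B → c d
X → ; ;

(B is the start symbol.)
Yes, B is left-recursive

Direct left recursion occurs when N → N α for some non-terminal N (the right-hand side begins with the left-hand side itself).

B → B y X: LEFT RECURSIVE (starts with B)
B → B y y: LEFT RECURSIVE (starts with B)
B → c d: starts with c
X → ; ;: starts with ';'

The grammar has direct left recursion on: B.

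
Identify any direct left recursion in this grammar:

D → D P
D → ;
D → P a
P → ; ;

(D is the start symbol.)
Direct left recursion occurs when N → N α for some non-terminal N (the right-hand side begins with the left-hand side itself).

D → D P: LEFT RECURSIVE (starts with D)
D → ;: starts with ';'
D → P a: starts with P
P → ; ;: starts with ';'

The grammar has direct left recursion on: D.

Answer: Yes, D is left-recursive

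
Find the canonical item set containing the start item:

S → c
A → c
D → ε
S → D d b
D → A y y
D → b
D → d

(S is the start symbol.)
First, augment the grammar with S' → S
I₀ = CLOSURE({ [S' → . S] }):
  [S' → . S] has the dot before S: add [S → . c], [S → . D d b]
  [S → . D d b] has the dot before D: add [D → .], [D → . A y y], [D → . b], [D → . d]
  [D → . A y y] has the dot before A: add [A → . c]
No further items can be added.

I₀ = { [A → . c], [D → . A y y], [D → . b], [D → . d], [D → .], [S → . D d b], [S → . c], [S' → . S] }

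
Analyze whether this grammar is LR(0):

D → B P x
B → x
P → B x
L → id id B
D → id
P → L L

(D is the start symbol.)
Yes, the grammar is LR(0)

A grammar is LR(0) if no state in the canonical LR(0) collection has:
  - both a shift item (dot before a terminal) and a complete item (shift-reduce conflict), or
  - two or more complete items (reduce-reduce conflict; the accept item [D' → D .] counts as a complete item here).

Augment with D' → D and build the canonical LR(0) collection (I0 = CLOSURE({[D' → . D]}), then GOTO on every symbol after a dot until no new states appear). It has 14 states:
  I0: { [B → . x], [D → . B P x], [D → . id], [D' → . D] }  — shift
  I1: { [B → . x], [D → B . P x], [L → . id id B], [P → . B x], [P → . L L] }  — shift
  I2: { [D' → D .] }  — accept
  I3: { [D → id .] }  — reduce
  I4: { [B → x .] }  — reduce
  I5: { [P → B . x] }  — shift
  I6: { [L → . id id B], [P → L . L] }  — shift
  I7: { [D → B P . x] }  — shift
  I8: { [L → id . id B] }  — shift
  I9: { [B → . x], [L → id id . B] }  — shift
  I10: { [L → id id B .] }  — reduce
  I11: { [D → B P x .] }  — reduce
  I12: { [P → L L .] }  — reduce
  I13: { [P → B x .] }  — reduce

Every state is either a pure shift/goto state or contains exactly one complete item and nothing to shift — no conflicts. The grammar is LR(0).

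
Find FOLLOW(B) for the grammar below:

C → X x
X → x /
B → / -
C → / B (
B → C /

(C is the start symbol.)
In C → / B (: B is followed by '(', add FIRST('(') \ {ε} = { '(' }

Taking the union: FOLLOW(B) = { '(' }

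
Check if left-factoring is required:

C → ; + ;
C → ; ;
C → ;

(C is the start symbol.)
Left-factoring is needed when two productions for the same non-terminal
share a common prefix on the right-hand side.

Productions for C:
  C → ; + ;
  C → ; ;
  C → ;

Found common prefix ';' in productions for C

Answer: Yes, C has productions with common prefix ';'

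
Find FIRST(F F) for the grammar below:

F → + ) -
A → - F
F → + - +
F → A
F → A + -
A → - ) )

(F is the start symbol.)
{ '+', '-' }

FIRST sets of the non-terminals involved (from the grammar, by fixed-point iteration):
  FIRST(F) = { '+', '-' }

To compute FIRST(F F), process the symbols left to right:
Symbol F is a non-terminal. Add FIRST(F) \ {ε} = { '+', '-' }
F is not nullable (ε ∉ FIRST(F)), so stop here.
FIRST(F F) = { '+', '-' }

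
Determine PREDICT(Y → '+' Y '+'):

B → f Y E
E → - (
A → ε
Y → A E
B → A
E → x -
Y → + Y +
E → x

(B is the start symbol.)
{ '+' }

PREDICT(Y → '+' Y '+') = (FIRST(RHS) \ {ε}) ∪ (FOLLOW(Y) if ε ∈ FIRST(RHS), i.e. RHS ⇒* ε)
FIRST('+' Y '+') = { '+' }
ε ∉ FIRST('+' Y '+'), so FOLLOW(Y) is not added.
PREDICT(Y → '+' Y '+') = { '+' }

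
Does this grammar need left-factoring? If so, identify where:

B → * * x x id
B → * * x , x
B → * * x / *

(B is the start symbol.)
Yes, B has productions with common prefix '* * x'

Left-factoring is needed when two productions for the same non-terminal
share a common prefix on the right-hand side.

Productions for B:
  B → * * x x id
  B → * * x , x
  B → * * x / *

Found common prefix '* * x' in productions for B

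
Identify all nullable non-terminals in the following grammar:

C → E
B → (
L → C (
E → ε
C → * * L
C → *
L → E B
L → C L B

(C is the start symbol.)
A non-terminal is nullable if it can derive ε (the empty string): either it has an ε-production, or it has a production whose right-hand side consists entirely of nullable non-terminals.

ε-productions: E → ε
So E is immediately nullable.
C → E: every symbol on the right is nullable, so C is nullable too.
No further non-terminal can be added: every production for the remaining non-terminals contains a terminal or a non-nullable non-terminal.
Nullable = { 'C', 'E' }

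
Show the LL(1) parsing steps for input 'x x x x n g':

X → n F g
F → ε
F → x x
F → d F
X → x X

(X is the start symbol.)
LL(1) parsing maintains a stack (initially the start symbol over $) and the input. At each step: if the stack top is a terminal, match it against the current input token; if it is a non-terminal N, replace it with the RHS of M[N, lookahead] (the unique production whose predict set contains the lookahead).

Stack is shown with the top on the left.

Stack    Input          Action
------------------------------
X $      x x x x n g $  output X → x X
x X $    x x x x n g $  match 'x'
X $      x x x n g $    output X → x X
x X $    x x x n g $    match 'x'
X $      x x n g $      output X → x X
x X $    x x n g $      match 'x'
X $      x n g $        output X → x X
x X $    x n g $        match 'x'
X $      n g $          output X → n F g
n F g $  n g $          match 'n'
F g $    g $            output F → ε
g $      g $            match 'g'
$        $              accept

The string is accepted.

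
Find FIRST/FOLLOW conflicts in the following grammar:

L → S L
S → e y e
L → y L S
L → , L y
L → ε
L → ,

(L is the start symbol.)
Nullable non-terminals: L.
FIRST sets used below: FIRST(S) = { 'e' }

L: nullable alternative(s) L → ε; FOLLOW(L) = { $, 'e', 'y' }
  L → S L: FIRST \ {ε} = { 'e' } — overlaps FOLLOW(L) on { 'e' }: CONFLICT
  L → y L S: FIRST \ {ε} = { 'y' } — overlaps FOLLOW(L) on { 'y' }: CONFLICT
  L → , L y: FIRST \ {ε} = { ',' } — disjoint from FOLLOW(L)
  L → ε: FIRST \ {ε} = { } — this is the only nullable alternative, skip
  L → ,: FIRST \ {ε} = { ',' } — disjoint from FOLLOW(L)

S has no nullable alternative, so no FIRST/FOLLOW check is needed there.

So the grammar has 2 FIRST/FOLLOW conflicts (marked CONFLICT above).

Answer: Yes. L → S L with FOLLOW(L) on { 'e' }; L → y L S with FOLLOW(L) on { 'y' }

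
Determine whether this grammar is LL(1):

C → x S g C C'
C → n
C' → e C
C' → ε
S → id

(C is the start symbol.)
No. Predict set conflict for C': { 'e' }

A grammar is LL(1) if for each non-terminal N with multiple productions, the predict sets of those productions are pairwise disjoint, where PREDICT(N → α) = (FIRST(α) \ {ε}) ∪ (FOLLOW(N) if α ⇒* ε).

Relevant sets:
  FOLLOW(C') = { $, 'e' }

For C:
  PREDICT(C → x S g C C') = { 'x' }
  PREDICT(C → n) = { 'n' }
For C':
  PREDICT(C' → e C) = { 'e' }
  PREDICT(C' → ε) = { $, 'e' }
S has a single production, so nothing to check there.

Conflict found: Predict set conflict for C': { 'e' }
The grammar is NOT LL(1).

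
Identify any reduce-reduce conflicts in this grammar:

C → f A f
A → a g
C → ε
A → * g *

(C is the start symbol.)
No reduce-reduce conflicts

A reduce-reduce conflict occurs when an LR(0) state has two complete items [A → α .] and [B → β .] — both call for a reduction, and with no lookahead the parser cannot choose between them.

Augment with C' → C and build the canonical LR(0) collection (I0 = CLOSURE({[C' → . C]}), then GOTO on every symbol after a dot until no new states appear). It has 10 states:
  I0: { [C → . f A f], [C → .], [C' → . C] }  — shift, reduce
  I1: { [C' → C .] }  — accept
  I2: { [A → . * g *], [A → . a g], [C → f . A f] }  — shift
  I3: { [A → * . g *] }  — shift
  I4: { [C → f A . f] }  — shift
  I5: { [A → a . g] }  — shift
  I6: { [A → a g .] }  — reduce
  I7: { [C → f A f .] }  — reduce
  I8: { [A → * g . *] }  — shift
  I9: { [A → * g * .] }  — reduce

No state contains more than one complete item.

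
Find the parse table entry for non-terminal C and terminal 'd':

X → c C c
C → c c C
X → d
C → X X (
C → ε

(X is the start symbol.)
C → X X (

To find M[C, 'd'], we find productions for C where 'd' is in the predict set (PREDICT(N → α) = (FIRST(α) \ {ε}) ∪ (FOLLOW(N) if α ⇒* ε)).

Relevant sets:
  FIRST(X) = { 'c', 'd' }
  FOLLOW(C) = { 'c' }

C → c c C: PREDICT = { 'c' }
C → X X (: PREDICT = { 'c', 'd' }
  'd' is in predict set, so this production goes in M[C, 'd']
C → ε: PREDICT = { 'c' }

M[C, 'd'] = C → X X (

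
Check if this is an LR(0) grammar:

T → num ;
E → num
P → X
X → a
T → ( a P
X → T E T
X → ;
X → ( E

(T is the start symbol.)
Yes, the grammar is LR(0)

Augment with T' → T and build the canonical LR(0) collection (I0 = CLOSURE({[T' → . T]}), then GOTO on every symbol after a dot until no new states appear). It has 16 states:
  I0: { [T → . ( a P], [T → . num ;], [T' → . T] }  — shift
  I1: { [T → ( . a P] }  — shift
  I2: { [T' → T .] }  — accept
  I3: { [T → num . ;] }  — shift
  I4: { [T → num ; .] }  — reduce
  I5: { [P → . X], [T → ( a . P], [T → . ( a P], [T → . num ;], [X → . ( E], [X → . ;], [X → . T E T], [X → . a] }  — shift
  I6: { [E → . num], [T → ( . a P], [X → ( . E] }  — shift
  I7: { [X → ; .] }  — reduce
  I8: { [T → ( a P .] }  — reduce
  I9: { [E → . num], [X → T . E T] }  — shift
  I10: { [P → X .] }  — reduce
  I11: { [X → a .] }  — reduce
  I12: { [T → . ( a P], [T → . num ;], [X → T E . T] }  — shift
  I13: { [E → num .] }  — reduce
  I14: { [X → T E T .] }  — reduce
  I15: { [X → ( E .] }  — reduce

Every state is either a pure shift/goto state or contains exactly one complete item and nothing to shift — no conflicts. The grammar is LR(0).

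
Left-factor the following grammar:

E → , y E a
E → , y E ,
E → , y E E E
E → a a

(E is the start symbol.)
Left-factoring transforms A → αβ₁ | αβ₂ into A → αA' and A' → β₁ | β₂
(α is the longest common prefix among the alternatives). Repeat until
no nonterminal has two alternatives with a common prefix.

Round 1: E has alternatives sharing prefix ', y E'. Introduce E': E → , y E E'
  Add: E' → a
  Add: E' → ,
  Add: E' → E E

No remaining common prefixes — done.

Resulting grammar:
E → , y E E'
E' → a
E' → ,
E' → E E
E → a a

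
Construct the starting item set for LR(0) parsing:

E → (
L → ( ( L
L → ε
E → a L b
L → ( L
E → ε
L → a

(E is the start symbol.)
{ [E → . (], [E → . a L b], [E → .], [E' → . E] }

First, augment the grammar with E' → E
I₀ = CLOSURE({ [E' → . E] }):
  [E' → . E] has the dot before E: add [E → . (], [E → . a L b], [E → .]
No further items can be added.

I₀ = { [E → . (], [E → . a L b], [E → .], [E' → . E] }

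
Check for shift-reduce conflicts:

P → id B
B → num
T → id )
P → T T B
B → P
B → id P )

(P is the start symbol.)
A shift-reduce conflict occurs when an LR(0) state has both:
  - a complete (reduce) item [A → α .] (dot at the end), and
  - a shift item [B → β . c γ] (dot before a terminal).

Augment with P' → P and build the canonical LR(0) collection (I0 = CLOSURE({[P' → . P]}), then GOTO on every symbol after a dot until no new states appear). It has 14 states:
  I0: { [P → . T T B], [P → . id B], [P' → . P], [T → . id )] }  — shift
  I1: { [P' → P .] }  — accept
  I2: { [P → T . T B], [T → . id )] }  — shift
  I3: { [B → . P], [B → . id P )], [B → . num], [P → . T T B], [P → . id B], [P → id . B], [T → . id )], [T → id . )] }  — shift
  I4: { [T → id ) .] }  — reduce
  I5: { [P → id B .] }  — reduce
  I6: { [B → P .] }  — reduce
  I7: { [B → . P], [B → . id P )], [B → . num], [B → id . P )], [P → . T T B], [P → . id B], [P → id . B], [T → . id )], [T → id . )] }  — shift
  I8: { [B → num .] }  — reduce
  I9: { [B → P .], [B → id P . )] }  — shift, reduce
  I10: { [B → id P ) .] }  — reduce
  I11: { [B → . P], [B → . id P )], [B → . num], [P → . T T B], [P → . id B], [P → T T . B], [T → . id )] }  — shift
  I12: { [T → id . )] }  — shift
  I13: { [P → T T B .] }  — reduce

I9 contains reduce item [B → P .] and shift item [B → id P . )] — shift-reduce conflict.

Answer: Yes — I9: [B → P .] vs [B → id P . )]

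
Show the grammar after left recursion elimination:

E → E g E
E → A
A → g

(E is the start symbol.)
E is directly left-recursive. The standard transformation for
  A → A α₁ | ... | A α_m | β₁ | ... | β_n
is
  A  → β₁ A' | ... | β_n A'
  A' → α₁ A' | ... | α_m A' | ε

E → A becomes E → A E'
E → E g E becomes E' → g E E'
Add E' → ε

Productions for other non-terminals are unchanged:
  A → g

Resulting grammar:
E → A E'
E' → g E E'
E' → ε
A → g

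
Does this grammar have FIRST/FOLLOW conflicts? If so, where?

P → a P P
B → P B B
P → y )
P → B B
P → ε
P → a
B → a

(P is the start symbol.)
Yes. P → a P P with FOLLOW(P) on { 'a' }; P → y ')' with FOLLOW(P) on { 'y' }; P → B B with FOLLOW(P) on { 'a', 'y' }; P → a with FOLLOW(P) on { 'a' }

A FIRST/FOLLOW conflict occurs when a non-terminal N has a nullable alternative N → β (β ⇒* ε) and another alternative N → α with FIRST(α) ∩ FOLLOW(N) ≠ ∅: on such a lookahead the parser cannot decide between expanding α and letting N vanish via β.

Nullable non-terminals: P.
FIRST sets used below: FIRST(B) = { 'a', 'y' }

P: nullable alternative(s) P → ε; FOLLOW(P) = { $, 'a', 'y' }
  P → a P P: FIRST \ {ε} = { 'a' } — overlaps FOLLOW(P) on { 'a' }: CONFLICT
  P → y ): FIRST \ {ε} = { 'y' } — overlaps FOLLOW(P) on { 'y' }: CONFLICT
  P → B B: FIRST \ {ε} = { 'a', 'y' } — overlaps FOLLOW(P) on { 'a', 'y' }: CONFLICT
  P → ε: FIRST \ {ε} = { } — this is the only nullable alternative, skip
  P → a: FIRST \ {ε} = { 'a' } — overlaps FOLLOW(P) on { 'a' }: CONFLICT

B has no nullable alternative, so no FIRST/FOLLOW check is needed there.

So the grammar has 4 FIRST/FOLLOW conflicts (marked CONFLICT above).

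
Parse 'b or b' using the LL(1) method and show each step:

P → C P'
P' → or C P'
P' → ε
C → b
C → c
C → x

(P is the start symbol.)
LL(1) parsing maintains a stack (initially the start symbol over $) and the input. At each step: if the stack top is a terminal, match it against the current input token; if it is a non-terminal N, replace it with the RHS of M[N, lookahead] (the unique production whose predict set contains the lookahead).

Stack is shown with the top on the left.

Stack      Input     Action
---------------------------
P $        b or b $  output P → C P'
C P' $     b or b $  output C → b
b P' $     b or b $  match 'b'
P' $       or b $    output P' → or C P'
or C P' $  or b $    match 'or'
C P' $     b $       output C → b
b P' $     b $       match 'b'
P' $       $         output P' → ε
$          $         accept

The string is accepted.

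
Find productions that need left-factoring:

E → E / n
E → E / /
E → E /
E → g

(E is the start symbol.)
Left-factoring is needed when two productions for the same non-terminal
share a common prefix on the right-hand side.

Productions for E:
  E → E / n
  E → E / /
  E → E /
  E → g

Found common prefix 'E /' in productions for E

Answer: Yes, E has productions with common prefix 'E /'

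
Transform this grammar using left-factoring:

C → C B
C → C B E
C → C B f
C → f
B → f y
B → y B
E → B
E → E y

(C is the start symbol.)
C → C B C'
C' → ε
C' → E
C' → f
C → f
B → f y
B → y B
E → B
E → E y

Left-factoring transforms A → αβ₁ | αβ₂ into A → αA' and A' → β₁ | β₂
(α is the longest common prefix among the alternatives). Repeat until
no nonterminal has two alternatives with a common prefix.

Round 1: C has alternatives sharing prefix 'C B'. Introduce C': C → C B C'
  Add: C' → ε
  Add: C' → E
  Add: C' → f

No remaining common prefixes — done.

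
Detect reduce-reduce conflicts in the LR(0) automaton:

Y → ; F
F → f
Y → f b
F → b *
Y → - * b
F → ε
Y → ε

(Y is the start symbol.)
No reduce-reduce conflicts

A reduce-reduce conflict occurs when an LR(0) state has two complete items [A → α .] and [B → β .] — both call for a reduction, and with no lookahead the parser cannot choose between them.

Augment with Y' → Y and build the canonical LR(0) collection (I0 = CLOSURE({[Y' → . Y]}), then GOTO on every symbol after a dot until no new states appear). It has 12 states:
  I0: { [Y → . - * b], [Y → . ; F], [Y → . f b], [Y → .], [Y' → . Y] }  — shift, reduce
  I1: { [Y → - . * b] }  — shift
  I2: { [F → . b *], [F → . f], [F → .], [Y → ; . F] }  — shift, reduce
  I3: { [Y' → Y .] }  — accept
  I4: { [Y → f . b] }  — shift
  I5: { [Y → f b .] }  — reduce
  I6: { [Y → ; F .] }  — reduce
  I7: { [F → b . *] }  — shift
  I8: { [F → f .] }  — reduce
  I9: { [F → b * .] }  — reduce
  I10: { [Y → - * . b] }  — shift
  I11: { [Y → - * b .] }  — reduce

No state contains more than one complete item.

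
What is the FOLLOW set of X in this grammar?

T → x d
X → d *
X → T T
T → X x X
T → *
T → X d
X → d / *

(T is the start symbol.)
To compute FOLLOW(X), find every occurrence of X on a right-hand side N → α X β: add FIRST(β) \ {ε}, and if β is empty or nullable also add FOLLOW(N). Iterate to a fixed point.

In T → X x X: X is followed by x X, add FIRST(x X) \ {ε} = { 'x' }
In T → X x X: X is at the end, add FOLLOW(T)
In T → X d: X is followed by d, add FIRST(d) \ {ε} = { 'd' }

The FOLLOW sets referred to above (computed the same way, to a fixed point):
  FOLLOW(T) = { $, '*', 'd', 'x' }

Taking the union: FOLLOW(X) = { $, '*', 'd', 'x' }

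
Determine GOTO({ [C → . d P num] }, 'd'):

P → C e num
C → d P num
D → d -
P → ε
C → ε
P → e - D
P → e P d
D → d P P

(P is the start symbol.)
{ [C → . d P num], [C → .], [C → d . P num], [P → . C e num], [P → . e - D], [P → . e P d], [P → .] }

GOTO(I, 'd') = CLOSURE({ [A → αX.β] : [A → α.Xβ] ∈ I, X = 'd' })

Items with dot before 'd', with the dot advanced:
  [C → . d P num] → [C → d . P num]
Closure of the advanced items:
  [C → d . P num] has the dot before P: add [P → . C e num], [P → .], [P → . e - D], [P → . e P d]
  [P → . C e num] has the dot before C: add [C → . d P num], [C → .]

GOTO = { [C → . d P num], [C → .], [C → d . P num], [P → . C e num], [P → . e - D], [P → . e P d], [P → .] }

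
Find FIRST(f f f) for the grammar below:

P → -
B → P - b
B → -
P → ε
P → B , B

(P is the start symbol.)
{ 'f' }

To compute FIRST(f f f), process the symbols left to right:
Symbol f is a terminal. Add 'f' and stop.
FIRST(f f f) = { 'f' }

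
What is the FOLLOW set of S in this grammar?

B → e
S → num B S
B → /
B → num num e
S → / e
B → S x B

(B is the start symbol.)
{ 'x' }

To compute FOLLOW(S), find every occurrence of S on a right-hand side N → α S β: add FIRST(β) \ {ε}, and if β is empty or nullable also add FOLLOW(N). Iterate to a fixed point.

In S → num B S: S is at the end; this adds FOLLOW(S) to itself — nothing new
In B → S x B: S is followed by x B, add FIRST(x B) \ {ε} = { 'x' }

Taking the union: FOLLOW(S) = { 'x' }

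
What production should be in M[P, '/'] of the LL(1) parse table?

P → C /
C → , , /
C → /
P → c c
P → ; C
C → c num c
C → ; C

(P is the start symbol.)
To find M[P, '/'], we find productions for P where '/' is in the predict set (PREDICT(N → α) = (FIRST(α) \ {ε}) ∪ (FOLLOW(N) if α ⇒* ε)).

Relevant sets:
  FIRST(C) = { ',', '/', ';', 'c' }

P → C /: PREDICT = { ',', '/', ';', 'c' }
  '/' is in predict set, so this production goes in M[P, '/']
P → c c: PREDICT = { 'c' }
P → ; C: PREDICT = { ';' }

M[P, '/'] = P → C /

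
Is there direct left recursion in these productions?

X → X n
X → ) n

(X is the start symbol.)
Direct left recursion occurs when N → N α for some non-terminal N (the right-hand side begins with the left-hand side itself).

X → X n: LEFT RECURSIVE (starts with X)
X → ) n: starts with ')'

The grammar has direct left recursion on: X.

Answer: Yes, X is left-recursive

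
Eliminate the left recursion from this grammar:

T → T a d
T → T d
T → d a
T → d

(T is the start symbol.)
T is directly left-recursive. The standard transformation for
  A → A α₁ | ... | A α_m | β₁ | ... | β_n
is
  A  → β₁ A' | ... | β_n A'
  A' → α₁ A' | ... | α_m A' | ε

T → d a becomes T → d a T'
T → d becomes T → d T'
T → T a d becomes T' → a d T'
T → T d becomes T' → d T'
Add T' → ε

Resulting grammar:
T → d a T'
T → d T'
T' → a d T'
T' → d T'
T' → ε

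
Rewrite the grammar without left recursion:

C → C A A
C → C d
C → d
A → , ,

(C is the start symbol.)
C → d C'
C' → A A C'
C' → d C'
C' → ε
A → , ,

C is directly left-recursive. The standard transformation for
  A → A α₁ | ... | A α_m | β₁ | ... | β_n
is
  A  → β₁ A' | ... | β_n A'
  A' → α₁ A' | ... | α_m A' | ε

C → d becomes C → d C'
C → C A A becomes C' → A A C'
C → C d becomes C' → d C'
Add C' → ε

Productions for other non-terminals are unchanged:
  A → , ,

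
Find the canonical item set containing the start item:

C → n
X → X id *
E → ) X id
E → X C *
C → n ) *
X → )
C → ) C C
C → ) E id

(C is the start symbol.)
{ [C → . ) C C], [C → . ) E id], [C → . n ) *], [C → . n], [C' → . C] }

First, augment the grammar with C' → C
I₀ = CLOSURE({ [C' → . C] }):
  [C' → . C] has the dot before C: add [C → . n], [C → . n ) *], [C → . ) C C], [C → . ) E id]
No further items can be added.

I₀ = { [C → . ) C C], [C → . ) E id], [C → . n ) *], [C → . n], [C' → . C] }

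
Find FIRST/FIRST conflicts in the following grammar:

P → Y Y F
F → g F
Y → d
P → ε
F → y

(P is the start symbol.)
No FIRST/FIRST conflicts.

A FIRST/FIRST conflict occurs when two productions N → α and N → β for the same non-terminal have FIRST(α) ∩ FIRST(β) ≠ ∅ (with ε ∈ FIRST of a nullable right-hand side, so two nullable alternatives also conflict).

FIRST sets of the non-terminals at (or reachable through a nullable prefix from) the front of some alternative:
  FIRST(Y) = { 'd' }

Productions for P:
  P → Y Y F: FIRST = { 'd' }
  P → ε: FIRST = { ε }
Productions for F:
  F → g F: FIRST = { 'g' }
  F → y: FIRST = { 'y' }
Y has only one production, so no FIRST/FIRST conflict is possible there.

All alternatives of each non-terminal have pairwise disjoint FIRST sets.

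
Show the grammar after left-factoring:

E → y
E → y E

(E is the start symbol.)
Left-factoring transforms A → αβ₁ | αβ₂ into A → αA' and A' → β₁ | β₂
(α is the longest common prefix among the alternatives). Repeat until
no nonterminal has two alternatives with a common prefix.

Round 1: E has alternatives sharing prefix 'y'. Introduce E': E → y E'
  Add: E' → ε
  Add: E' → E

No remaining common prefixes — done.

Resulting grammar:
E → y E'
E' → ε
E' → E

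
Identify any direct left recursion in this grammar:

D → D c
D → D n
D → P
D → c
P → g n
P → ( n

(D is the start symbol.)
Yes, D is left-recursive

Direct left recursion occurs when N → N α for some non-terminal N (the right-hand side begins with the left-hand side itself).

D → D c: LEFT RECURSIVE (starts with D)
D → D n: LEFT RECURSIVE (starts with D)
D → P: starts with P
D → c: starts with c
P → g n: starts with g
P → ( n: starts with '('

The grammar has direct left recursion on: D.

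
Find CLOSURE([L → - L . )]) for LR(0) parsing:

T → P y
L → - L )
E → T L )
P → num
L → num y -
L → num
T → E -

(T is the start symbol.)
{ [L → - L . )] }

To compute CLOSURE, for each item [A → α.Bβ] where B is a non-terminal, add [B → .γ] for all productions B → γ; repeat for the newly added items until nothing changes.

Start with: [L → - L . )]
The dot precedes the terminal ')', so nothing is added.

CLOSURE = { [L → - L . )] }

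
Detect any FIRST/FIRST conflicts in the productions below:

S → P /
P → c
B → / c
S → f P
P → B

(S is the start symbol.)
A FIRST/FIRST conflict occurs when two productions N → α and N → β for the same non-terminal have FIRST(α) ∩ FIRST(β) ≠ ∅ (with ε ∈ FIRST of a nullable right-hand side, so two nullable alternatives also conflict).

FIRST sets of the non-terminals at (or reachable through a nullable prefix from) the front of some alternative:
  FIRST(P) = { '/', 'c' }
  FIRST(B) = { '/' }

Productions for S:
  S → P /: FIRST = { '/', 'c' }
  S → f P: FIRST = { 'f' }
Productions for P:
  P → c: FIRST = { 'c' }
  P → B: FIRST = { '/' }
B has only one production, so no FIRST/FIRST conflict is possible there.

All alternatives of each non-terminal have pairwise disjoint FIRST sets.

Answer: No FIRST/FIRST conflicts.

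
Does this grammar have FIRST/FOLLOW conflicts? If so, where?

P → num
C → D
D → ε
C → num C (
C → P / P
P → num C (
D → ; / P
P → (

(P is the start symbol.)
Yes. C → P '/' P with FOLLOW(C) on { '(' }

A FIRST/FOLLOW conflict occurs when a non-terminal N has a nullable alternative N → β (β ⇒* ε) and another alternative N → α with FIRST(α) ∩ FOLLOW(N) ≠ ∅: on such a lookahead the parser cannot decide between expanding α and letting N vanish via β.

Nullable non-terminals: C, D.
FIRST sets used below: FIRST(D) = { ';', ε }, FIRST(P) = { '(', 'num' }

C: nullable alternative(s) C → D; FOLLOW(C) = { '(' }
  C → D: FIRST \ {ε} = { ';' } — this is the only nullable alternative, skip
  C → num C (: FIRST \ {ε} = { 'num' } — disjoint from FOLLOW(C)
  C → P / P: FIRST \ {ε} = { '(', 'num' } — overlaps FOLLOW(C) on { '(' }: CONFLICT

D: nullable alternative(s) D → ε; FOLLOW(D) = { '(' }
  D → ε: FIRST \ {ε} = { } — this is the only nullable alternative, skip
  D → ; / P: FIRST \ {ε} = { ';' } — disjoint from FOLLOW(D)

P has no nullable alternative, so no FIRST/FOLLOW check is needed there.

So the grammar has 1 FIRST/FOLLOW conflict (marked CONFLICT above).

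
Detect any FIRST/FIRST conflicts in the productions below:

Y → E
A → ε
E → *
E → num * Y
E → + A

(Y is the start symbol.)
No FIRST/FIRST conflicts.

A FIRST/FIRST conflict occurs when two productions N → α and N → β for the same non-terminal have FIRST(α) ∩ FIRST(β) ≠ ∅ (with ε ∈ FIRST of a nullable right-hand side, so two nullable alternatives also conflict).

Productions for E:
  E → *: FIRST = { '*' }
  E → num * Y: FIRST = { 'num' }
  E → + A: FIRST = { '+' }
Y, A have only one production, so no FIRST/FIRST conflict is possible there.

All alternatives of each non-terminal have pairwise disjoint FIRST sets.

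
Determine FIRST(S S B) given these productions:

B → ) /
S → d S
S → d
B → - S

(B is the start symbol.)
FIRST sets of the non-terminals involved (from the grammar, by fixed-point iteration):
  FIRST(S) = { 'd' }

To compute FIRST(S S B), process the symbols left to right:
Symbol S is a non-terminal. Add FIRST(S) \ {ε} = { 'd' }
S is not nullable (ε ∉ FIRST(S)), so stop here.
FIRST(S S B) = { 'd' }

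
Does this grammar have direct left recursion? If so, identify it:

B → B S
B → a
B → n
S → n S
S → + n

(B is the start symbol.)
B → B S: LEFT RECURSIVE (starts with B)
B → a: starts with a
B → n: starts with n
S → n S: starts with n
S → + n: starts with '+'

The grammar has direct left recursion on: B.

Answer: Yes, B is left-recursive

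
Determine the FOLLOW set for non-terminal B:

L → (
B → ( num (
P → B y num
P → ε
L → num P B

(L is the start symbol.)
To compute FOLLOW(B), find every occurrence of B on a right-hand side N → α B β: add FIRST(β) \ {ε}, and if β is empty or nullable also add FOLLOW(N). Iterate to a fixed point.

In P → B y num: B is followed by y num, add FIRST(y num) \ {ε} = { 'y' }
In L → num P B: B is at the end, add FOLLOW(L)

The FOLLOW sets referred to above (computed the same way, to a fixed point):
  FOLLOW(L) = { $ }

Taking the union: FOLLOW(B) = { $, 'y' }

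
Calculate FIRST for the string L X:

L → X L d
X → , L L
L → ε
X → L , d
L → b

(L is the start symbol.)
{ ',', 'b' }

FIRST sets of the non-terminals involved (from the grammar, by fixed-point iteration):
  FIRST(L) = { ',', 'b', ε }
  FIRST(X) = { ',', 'b' }

To compute FIRST(L X), process the symbols left to right:
Symbol L is a non-terminal. Add FIRST(L) \ {ε} = { ',', 'b' }
L is nullable (ε ∈ FIRST(L)), continue to the next symbol.
Symbol X is a non-terminal. Add FIRST(X) \ {ε} = { ',', 'b' }
X is not nullable (ε ∉ FIRST(X)), so stop here.
FIRST(L X) = { ',', 'b' }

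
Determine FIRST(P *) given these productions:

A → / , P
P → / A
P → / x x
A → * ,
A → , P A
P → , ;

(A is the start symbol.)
{ ',', '/' }

FIRST sets of the non-terminals involved (from the grammar, by fixed-point iteration):
  FIRST(P) = { ',', '/' }

To compute FIRST(P *), process the symbols left to right:
Symbol P is a non-terminal. Add FIRST(P) \ {ε} = { ',', '/' }
P is not nullable (ε ∉ FIRST(P)), so stop here.
FIRST(P *) = { ',', '/' }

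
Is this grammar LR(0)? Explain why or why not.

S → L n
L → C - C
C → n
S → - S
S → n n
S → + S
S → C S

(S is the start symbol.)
No. Shift-reduce conflict between [C → n .] and [S → n . n]

A grammar is LR(0) if no state in the canonical LR(0) collection has:
  - both a shift item (dot before a terminal) and a complete item (shift-reduce conflict), or
  - two or more complete items (reduce-reduce conflict; the accept item [S' → S .] counts as a complete item here).

Augment with S' → S and build the canonical LR(0) collection (I0 = CLOSURE({[S' → . S]}), then GOTO on every symbol after a dot until no new states appear). It has 14 states:
  I0: { [C → . n], [L → . C - C], [S → . + S], [S → . - S], [S → . C S], [S → . L n], [S → . n n], [S' → . S] }  — shift
  I1: { [C → . n], [L → . C - C], [S → + . S], [S → . + S], [S → . - S], [S → . C S], [S → . L n], [S → . n n] }  — shift
  I2: { [C → . n], [L → . C - C], [S → - . S], [S → . + S], [S → . - S], [S → . C S], [S → . L n], [S → . n n] }  — shift
  I3: { [C → . n], [L → . C - C], [L → C . - C], [S → . + S], [S → . - S], [S → . C S], [S → . L n], [S → . n n], [S → C . S] }  — shift
  I4: { [S → L . n] }  — shift
  I5: { [S' → S .] }  — accept
  I6: { [C → n .], [S → n . n] }  — shift, reduce
  I7: { [S → n n .] }  — reduce
  I8: { [S → L n .] }  — reduce
  I9: { [C → . n], [L → . C - C], [L → C - . C], [S → - . S], [S → . + S], [S → . - S], [S → . C S], [S → . L n], [S → . n n] }  — shift
  I10: { [S → C S .] }  — reduce
  I11: { [C → . n], [L → . C - C], [L → C - C .], [L → C . - C], [S → . + S], [S → . - S], [S → . C S], [S → . L n], [S → . n n], [S → C . S] }  — shift, reduce
  I12: { [S → - S .] }  — reduce
  I13: { [S → + S .] }  — reduce

Conflict in state I6:
  Shift-reduce conflict between [C → n .] and [S → n . n]
So the grammar is NOT LR(0).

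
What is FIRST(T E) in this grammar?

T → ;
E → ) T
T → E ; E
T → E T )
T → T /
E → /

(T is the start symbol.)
{ ')', '/', ';' }

FIRST sets of the non-terminals involved (from the grammar, by fixed-point iteration):
  FIRST(T) = { ')', '/', ';' }

To compute FIRST(T E), process the symbols left to right:
Symbol T is a non-terminal. Add FIRST(T) \ {ε} = { ')', '/', ';' }
T is not nullable (ε ∉ FIRST(T)), so stop here.
FIRST(T E) = { ')', '/', ';' }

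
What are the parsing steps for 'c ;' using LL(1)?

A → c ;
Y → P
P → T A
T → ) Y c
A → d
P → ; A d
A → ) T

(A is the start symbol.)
LL(1) parsing maintains a stack (initially the start symbol over $) and the input. At each step: if the stack top is a terminal, match it against the current input token; if it is a non-terminal N, replace it with the RHS of M[N, lookahead] (the unique production whose predict set contains the lookahead).

Stack is shown with the top on the left.

Stack  Input  Action
--------------------
A $    c ; $  output A → c ;
c ; $  c ; $  match 'c'
; $    ; $    match ';'
$      $      accept

The string is accepted.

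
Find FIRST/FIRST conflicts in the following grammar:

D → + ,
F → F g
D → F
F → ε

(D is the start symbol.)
No FIRST/FIRST conflicts.

A FIRST/FIRST conflict occurs when two productions N → α and N → β for the same non-terminal have FIRST(α) ∩ FIRST(β) ≠ ∅ (with ε ∈ FIRST of a nullable right-hand side, so two nullable alternatives also conflict).

FIRST sets of the non-terminals at (or reachable through a nullable prefix from) the front of some alternative:
  FIRST(F) = { 'g', ε }

Productions for D:
  D → + ,: FIRST = { '+' }
  D → F: FIRST = { 'g', ε }
Productions for F:
  F → F g: FIRST = { 'g' }
  F → ε: FIRST = { ε }

All alternatives of each non-terminal have pairwise disjoint FIRST sets.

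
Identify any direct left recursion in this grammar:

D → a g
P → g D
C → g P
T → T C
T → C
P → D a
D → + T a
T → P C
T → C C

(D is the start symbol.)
D → a g: starts with a
P → g D: starts with g
C → g P: starts with g
T → T C: LEFT RECURSIVE (starts with T)
T → C: starts with C
P → D a: starts with D
D → + T a: starts with '+'
T → P C: starts with P
T → C C: starts with C

The grammar has direct left recursion on: T.

Answer: Yes, T is left-recursive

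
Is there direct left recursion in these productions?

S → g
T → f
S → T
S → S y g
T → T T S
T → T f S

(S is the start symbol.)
Direct left recursion occurs when N → N α for some non-terminal N (the right-hand side begins with the left-hand side itself).

S → g: starts with g
T → f: starts with f
S → T: starts with T
S → S y g: LEFT RECURSIVE (starts with S)
T → T T S: LEFT RECURSIVE (starts with T)
T → T f S: LEFT RECURSIVE (starts with T)

The grammar has direct left recursion on: S, T.

Answer: Yes, S, T are left-recursive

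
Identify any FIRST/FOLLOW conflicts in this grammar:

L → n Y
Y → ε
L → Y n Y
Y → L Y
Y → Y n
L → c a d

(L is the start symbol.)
A FIRST/FOLLOW conflict occurs when a non-terminal N has a nullable alternative N → β (β ⇒* ε) and another alternative N → α with FIRST(α) ∩ FOLLOW(N) ≠ ∅: on such a lookahead the parser cannot decide between expanding α and letting N vanish via β.

Nullable non-terminals: Y.
FIRST sets used below: FIRST(L) = { 'c', 'n' }, FIRST(Y) = { 'c', 'n', ε }

Y: nullable alternative(s) Y → ε; FOLLOW(Y) = { $, 'c', 'n' }
  Y → ε: FIRST \ {ε} = { } — this is the only nullable alternative, skip
  Y → L Y: FIRST \ {ε} = { 'c', 'n' } — overlaps FOLLOW(Y) on { 'c', 'n' }: CONFLICT
  Y → Y n: FIRST \ {ε} = { 'c', 'n' } — overlaps FOLLOW(Y) on { 'c', 'n' }: CONFLICT

L has no nullable alternative, so no FIRST/FOLLOW check is needed there.

So the grammar has 2 FIRST/FOLLOW conflicts (marked CONFLICT above).

Answer: Yes. Y → L Y with FOLLOW(Y) on { 'c', 'n' }; Y → Y n with FOLLOW(Y) on { 'c', 'n' }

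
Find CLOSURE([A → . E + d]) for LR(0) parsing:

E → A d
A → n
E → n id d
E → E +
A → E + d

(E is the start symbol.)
Start with: [A → . E + d]
  [A → . E + d] has the dot before E: add [E → . A d], [E → . n id d], [E → . E +]
  [E → . A d] has the dot before A: add [A → . n]
No further items can be added.

CLOSURE = { [A → . E + d], [A → . n], [E → . A d], [E → . E +], [E → . n id d] }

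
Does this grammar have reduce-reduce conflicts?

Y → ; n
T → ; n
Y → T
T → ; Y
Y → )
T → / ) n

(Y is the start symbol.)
A reduce-reduce conflict occurs when an LR(0) state has two complete items [A → α .] and [B → β .] — both call for a reduction, and with no lookahead the parser cannot choose between them.

Augment with Y' → Y and build the canonical LR(0) collection (I0 = CLOSURE({[Y' → . Y]}), then GOTO on every symbol after a dot until no new states appear). It has 10 states:
  I0: { [T → . / ) n], [T → . ; Y], [T → . ; n], [Y → . )], [Y → . ; n], [Y → . T], [Y' → . Y] }  — shift
  I1: { [Y → ) .] }  — reduce
  I2: { [T → / . ) n] }  — shift
  I3: { [T → . / ) n], [T → . ; Y], [T → . ; n], [T → ; . Y], [T → ; . n], [Y → . )], [Y → . ; n], [Y → . T], [Y → ; . n] }  — shift
  I4: { [Y → T .] }  — reduce
  I5: { [Y' → Y .] }  — accept
  I6: { [T → ; Y .] }  — reduce
  I7: { [T → ; n .], [Y → ; n .] }  — 2 reduces
  I8: { [T → / ) . n] }  — shift
  I9: { [T → / ) n .] }  — reduce

I7 contains complete items [T → ; n .], [Y → ; n .] — reduce-reduce conflict.

Answer: Yes — I7: [T → ; n .] vs [Y → ; n .]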